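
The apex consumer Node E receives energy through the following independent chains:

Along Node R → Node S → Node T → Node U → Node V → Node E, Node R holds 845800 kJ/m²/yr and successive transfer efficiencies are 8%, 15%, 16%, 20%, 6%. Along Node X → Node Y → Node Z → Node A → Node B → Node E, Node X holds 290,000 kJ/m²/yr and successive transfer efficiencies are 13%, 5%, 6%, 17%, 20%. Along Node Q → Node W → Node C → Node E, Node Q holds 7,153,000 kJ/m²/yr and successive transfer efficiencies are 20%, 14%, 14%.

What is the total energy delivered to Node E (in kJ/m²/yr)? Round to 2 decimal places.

28063.09 kJ/m²/yr

Via Node R: 845800 × 0.08 × 0.15 × 0.16 × 0.2 × 0.06 = 19.487232 kJ/m²/yr
Via Node X: 290000 × 0.13 × 0.05 × 0.06 × 0.17 × 0.2 = 3.8454 kJ/m²/yr
Via Node Q: 7153000 × 0.2 × 0.14 × 0.14 = 28039.76 kJ/m²/yr
Total at Node E: 19.487232 + 3.8454 + 28039.76 = 28063.092632 kJ/m²/yr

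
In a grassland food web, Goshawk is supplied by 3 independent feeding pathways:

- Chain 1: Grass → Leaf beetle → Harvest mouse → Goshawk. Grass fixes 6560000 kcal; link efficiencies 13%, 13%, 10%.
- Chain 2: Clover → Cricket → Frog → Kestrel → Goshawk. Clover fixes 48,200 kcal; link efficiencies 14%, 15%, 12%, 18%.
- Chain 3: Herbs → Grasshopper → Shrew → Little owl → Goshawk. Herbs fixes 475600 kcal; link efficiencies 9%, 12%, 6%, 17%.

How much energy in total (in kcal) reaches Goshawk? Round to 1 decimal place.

Chain 1: 6560000 × 0.13 × 0.13 × 0.1 = 11086.4 kcal
Chain 2: 48200 × 0.14 × 0.15 × 0.12 × 0.18 = 21.86352 kcal
Chain 3: 475600 × 0.09 × 0.12 × 0.06 × 0.17 = 52.392096 kcal
Total at Goshawk: 11086.4 + 21.86352 + 52.392096 = 11160.655616 kcal

11160.7 kcal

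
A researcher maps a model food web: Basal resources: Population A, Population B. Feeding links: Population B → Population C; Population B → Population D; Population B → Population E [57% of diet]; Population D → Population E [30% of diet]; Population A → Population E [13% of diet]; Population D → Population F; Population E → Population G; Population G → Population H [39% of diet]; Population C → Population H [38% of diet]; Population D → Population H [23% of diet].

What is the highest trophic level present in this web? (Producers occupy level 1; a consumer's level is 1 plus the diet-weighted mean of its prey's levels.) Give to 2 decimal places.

Population C: 1 + 1 = 2
Population D: 1 + 1 = 2
Population E: 1 + (0.57×1 + 0.3×2 + 0.13×1) = 2.3
Population F: 1 + 2 = 3
Population G: 1 + 2.3 = 3.3
Population H: 1 + (0.39×3.3 + 0.38×2 + 0.23×2) = 3.507

3.51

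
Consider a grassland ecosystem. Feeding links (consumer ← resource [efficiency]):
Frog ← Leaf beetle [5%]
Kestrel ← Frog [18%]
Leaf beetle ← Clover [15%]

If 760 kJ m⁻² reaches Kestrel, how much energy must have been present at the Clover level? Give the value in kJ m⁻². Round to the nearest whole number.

562963 kJ m⁻²

Cumulative transfer efficiency: 0.15 × 0.05 × 0.18 = 0.00135
Clover energy = 760 / 0.00135 = 562963 kJ m⁻²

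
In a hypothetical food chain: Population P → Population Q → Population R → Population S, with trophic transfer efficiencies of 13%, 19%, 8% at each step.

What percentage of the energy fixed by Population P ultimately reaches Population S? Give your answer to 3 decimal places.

0.198%

Product of link efficiencies: 0.13 × 0.19 × 0.08 = 0.001976
As a percentage: 0.001976 × 100 = 0.198%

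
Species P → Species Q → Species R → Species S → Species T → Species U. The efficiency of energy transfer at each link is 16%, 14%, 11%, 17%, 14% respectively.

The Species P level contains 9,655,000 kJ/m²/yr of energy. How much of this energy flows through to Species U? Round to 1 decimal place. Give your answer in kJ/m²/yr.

566.2 kJ/m²/yr

Species Q: 9655000 × 0.16 = 1544800 kJ/m²/yr
Species R: 1544800 × 0.14 = 216272 kJ/m²/yr
Species S: 216272 × 0.11 = 23789.92 kJ/m²/yr
Species T: 23789.92 × 0.17 = 4044.2864 kJ/m²/yr
Species U: 4044.2864 × 0.14 = 566.200096 kJ/m²/yr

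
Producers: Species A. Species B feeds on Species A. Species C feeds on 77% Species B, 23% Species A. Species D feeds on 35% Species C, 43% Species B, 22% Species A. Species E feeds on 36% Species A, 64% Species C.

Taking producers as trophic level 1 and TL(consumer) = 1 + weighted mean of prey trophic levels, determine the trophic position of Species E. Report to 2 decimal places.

Species B: 1 + 1 = 2
Species C: 1 + (0.77×2 + 0.23×1) = 2.77
Species D: 1 + (0.35×2.77 + 0.43×2 + 0.22×1) = 3.0495
Species E: 1 + (0.36×1 + 0.64×2.77) = 3.1328

3.13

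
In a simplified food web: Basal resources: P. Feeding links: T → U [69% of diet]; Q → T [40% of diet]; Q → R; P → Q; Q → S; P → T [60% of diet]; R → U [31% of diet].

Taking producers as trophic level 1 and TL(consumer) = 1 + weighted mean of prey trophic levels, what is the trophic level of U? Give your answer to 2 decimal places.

Q: 1 + 1 = 2
R: 1 + 2 = 3
S: 1 + 2 = 3
T: 1 + (0.4×2 + 0.6×1) = 2.4
U: 1 + (0.31×3 + 0.69×2.4) = 3.586

3.59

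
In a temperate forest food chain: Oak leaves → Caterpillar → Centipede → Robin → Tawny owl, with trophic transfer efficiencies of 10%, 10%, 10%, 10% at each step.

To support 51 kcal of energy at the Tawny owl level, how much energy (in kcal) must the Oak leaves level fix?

510000 kcal

Cumulative transfer efficiency: 0.1 × 0.1 × 0.1 × 0.1 = 0.0001
Oak leaves energy = 51 / 0.0001 = 510000 kcal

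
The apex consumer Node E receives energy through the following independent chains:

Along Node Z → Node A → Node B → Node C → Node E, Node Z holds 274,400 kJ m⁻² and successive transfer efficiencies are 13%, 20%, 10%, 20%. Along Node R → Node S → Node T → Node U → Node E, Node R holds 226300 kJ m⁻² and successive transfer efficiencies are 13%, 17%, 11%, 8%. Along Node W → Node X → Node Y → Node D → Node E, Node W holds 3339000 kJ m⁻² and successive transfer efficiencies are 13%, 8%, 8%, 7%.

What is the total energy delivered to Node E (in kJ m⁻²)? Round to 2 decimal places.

381.16 kJ m⁻²

Via Node Z: 274400 × 0.13 × 0.2 × 0.1 × 0.2 = 142.688 kJ m⁻²
Via Node R: 226300 × 0.13 × 0.17 × 0.11 × 0.08 = 44.010824 kJ m⁻²
Via Node W: 3339000 × 0.13 × 0.08 × 0.08 × 0.07 = 194.46336 kJ m⁻²
Total at Node E: 142.688 + 44.010824 + 194.46336 = 381.162184 kJ m⁻²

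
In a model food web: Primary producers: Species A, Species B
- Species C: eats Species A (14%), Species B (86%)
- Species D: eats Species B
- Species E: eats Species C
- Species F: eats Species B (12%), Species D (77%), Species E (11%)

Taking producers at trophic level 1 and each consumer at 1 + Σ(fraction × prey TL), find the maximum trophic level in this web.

3

Species C: 1 + (0.14×1 + 0.86×1) = 2
Species D: 1 + 1 = 2
Species E: 1 + 2 = 3
Species F: 1 + (0.12×1 + 0.77×2 + 0.11×3) = 2.99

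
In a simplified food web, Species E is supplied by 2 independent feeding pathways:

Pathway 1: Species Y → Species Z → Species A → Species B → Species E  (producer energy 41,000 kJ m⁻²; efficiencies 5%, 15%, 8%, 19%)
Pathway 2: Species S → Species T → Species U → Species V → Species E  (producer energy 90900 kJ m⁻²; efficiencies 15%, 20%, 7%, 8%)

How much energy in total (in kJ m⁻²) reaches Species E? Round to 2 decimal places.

19.95 kJ m⁻²

Pathway 1: 41000 × 0.05 × 0.15 × 0.08 × 0.19 = 4.674 kJ m⁻²
Pathway 2: 90900 × 0.15 × 0.2 × 0.07 × 0.08 = 15.2712 kJ m⁻²
Total at Species E: 4.674 + 15.2712 = 19.9452 kJ m⁻²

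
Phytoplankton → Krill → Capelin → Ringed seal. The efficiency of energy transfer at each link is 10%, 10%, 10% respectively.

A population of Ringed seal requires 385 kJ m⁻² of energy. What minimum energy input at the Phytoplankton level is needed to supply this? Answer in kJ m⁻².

385000 kJ m⁻²

Cumulative transfer efficiency: 0.1 × 0.1 × 0.1 = 0.001
Phytoplankton energy = 385 / 0.001 = 385000 kJ m⁻²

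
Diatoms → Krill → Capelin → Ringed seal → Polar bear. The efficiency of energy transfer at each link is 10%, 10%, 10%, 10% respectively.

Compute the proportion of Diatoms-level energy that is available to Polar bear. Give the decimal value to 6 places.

Product of link efficiencies: 0.1 × 0.1 × 0.1 × 0.1 = 0.0001

0.000100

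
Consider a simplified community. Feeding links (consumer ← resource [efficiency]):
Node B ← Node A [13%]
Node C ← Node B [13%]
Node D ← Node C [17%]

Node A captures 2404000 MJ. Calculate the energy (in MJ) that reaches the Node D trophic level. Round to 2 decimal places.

6906.69 MJ

Node B: 2404000 × 0.13 = 312520 MJ
Node C: 312520 × 0.13 = 40627.6 MJ
Node D: 40627.6 × 0.17 = 6906.692 MJ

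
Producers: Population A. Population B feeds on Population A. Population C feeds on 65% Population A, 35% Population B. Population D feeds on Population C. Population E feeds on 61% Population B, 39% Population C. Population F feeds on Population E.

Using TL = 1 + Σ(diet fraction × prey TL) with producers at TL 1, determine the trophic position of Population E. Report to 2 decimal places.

3.14

Population B: 1 + 1 = 2
Population C: 1 + (0.65×1 + 0.35×2) = 2.35
Population D: 1 + 2.35 = 3.35
Population E: 1 + (0.61×2 + 0.39×2.35) = 3.1365
Population F: 1 + 3.1365 = 4.1365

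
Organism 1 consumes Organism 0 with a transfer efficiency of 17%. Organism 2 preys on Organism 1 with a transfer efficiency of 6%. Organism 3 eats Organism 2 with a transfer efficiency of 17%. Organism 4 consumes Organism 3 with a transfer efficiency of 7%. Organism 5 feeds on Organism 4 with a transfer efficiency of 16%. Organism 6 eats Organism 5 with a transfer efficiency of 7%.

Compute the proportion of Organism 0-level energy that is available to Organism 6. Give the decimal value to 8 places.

Product of link efficiencies: 0.17 × 0.06 × 0.17 × 0.07 × 0.16 × 0.07 = 0.000001359456

0.00000136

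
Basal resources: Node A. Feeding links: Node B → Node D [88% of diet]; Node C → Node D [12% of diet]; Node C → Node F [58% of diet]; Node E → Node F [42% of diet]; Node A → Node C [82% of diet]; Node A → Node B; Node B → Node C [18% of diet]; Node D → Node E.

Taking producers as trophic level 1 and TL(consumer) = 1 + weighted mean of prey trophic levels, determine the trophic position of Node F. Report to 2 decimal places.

3.95

Node B: 1 + 1 = 2
Node C: 1 + (0.18×2 + 0.82×1) = 2.18
Node D: 1 + (0.12×2.18 + 0.88×2) = 3.0216
Node E: 1 + 3.0216 = 4.0216
Node F: 1 + (0.58×2.18 + 0.42×4.0216) = 3.953472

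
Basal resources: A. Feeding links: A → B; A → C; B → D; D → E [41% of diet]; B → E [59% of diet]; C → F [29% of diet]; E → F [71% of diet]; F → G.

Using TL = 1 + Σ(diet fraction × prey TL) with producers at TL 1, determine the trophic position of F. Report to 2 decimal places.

B: 1 + 1 = 2
C: 1 + 1 = 2
D: 1 + 2 = 3
E: 1 + (0.41×3 + 0.59×2) = 3.41
F: 1 + (0.29×2 + 0.71×3.41) = 4.0011
G: 1 + 4.0011 = 5.0011

4.00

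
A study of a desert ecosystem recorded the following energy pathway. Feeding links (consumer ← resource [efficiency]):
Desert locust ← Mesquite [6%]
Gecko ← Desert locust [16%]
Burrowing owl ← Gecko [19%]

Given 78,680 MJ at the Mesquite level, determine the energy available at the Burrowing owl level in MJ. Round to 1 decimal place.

Desert locust: 78680 × 0.06 = 4720.8 MJ
Gecko: 4720.8 × 0.16 = 755.328 MJ
Burrowing owl: 755.328 × 0.19 = 143.51232 MJ

143.5 MJ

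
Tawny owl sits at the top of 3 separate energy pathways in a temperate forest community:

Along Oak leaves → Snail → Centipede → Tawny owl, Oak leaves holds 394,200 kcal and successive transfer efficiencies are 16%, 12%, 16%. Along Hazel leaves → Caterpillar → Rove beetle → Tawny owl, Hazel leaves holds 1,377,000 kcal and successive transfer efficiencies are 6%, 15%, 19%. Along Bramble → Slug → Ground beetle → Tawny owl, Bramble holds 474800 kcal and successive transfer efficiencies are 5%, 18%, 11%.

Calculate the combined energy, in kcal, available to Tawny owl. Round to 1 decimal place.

Via Oak leaves: 394200 × 0.16 × 0.12 × 0.16 = 1210.9824 kcal
Via Hazel leaves: 1377000 × 0.06 × 0.15 × 0.19 = 2354.67 kcal
Via Bramble: 474800 × 0.05 × 0.18 × 0.11 = 470.052 kcal
Total at Tawny owl: 1210.9824 + 2354.67 + 470.052 = 4035.7044 kcal

4035.7 kcal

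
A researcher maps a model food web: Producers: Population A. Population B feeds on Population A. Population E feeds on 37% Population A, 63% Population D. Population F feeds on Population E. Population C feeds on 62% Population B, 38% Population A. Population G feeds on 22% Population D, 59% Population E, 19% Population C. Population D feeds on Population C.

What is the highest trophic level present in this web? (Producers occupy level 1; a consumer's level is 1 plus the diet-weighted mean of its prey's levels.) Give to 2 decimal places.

4.65

Population B: 1 + 1 = 2
Population C: 1 + (0.62×2 + 0.38×1) = 2.62
Population D: 1 + 2.62 = 3.62
Population E: 1 + (0.37×1 + 0.63×3.62) = 3.6506
Population F: 1 + 3.6506 = 4.6506
Population G: 1 + (0.22×3.62 + 0.59×3.6506 + 0.19×2.62) = 4.448054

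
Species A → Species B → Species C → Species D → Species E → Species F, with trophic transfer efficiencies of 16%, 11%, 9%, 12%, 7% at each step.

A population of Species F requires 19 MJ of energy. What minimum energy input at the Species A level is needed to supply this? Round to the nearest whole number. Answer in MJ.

1427970 MJ

Cumulative transfer efficiency: 0.16 × 0.11 × 0.09 × 0.12 × 0.07 = 0.0000133056
Species A energy = 19 / 0.0000133056 = 1427970 MJ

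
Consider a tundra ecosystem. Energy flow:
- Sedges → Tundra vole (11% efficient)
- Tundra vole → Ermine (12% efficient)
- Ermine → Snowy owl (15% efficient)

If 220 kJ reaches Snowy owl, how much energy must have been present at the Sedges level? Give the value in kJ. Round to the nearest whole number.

111111 kJ

Cumulative transfer efficiency: 0.11 × 0.12 × 0.15 = 0.00198
Sedges energy = 220 / 0.00198 = 111111 kJ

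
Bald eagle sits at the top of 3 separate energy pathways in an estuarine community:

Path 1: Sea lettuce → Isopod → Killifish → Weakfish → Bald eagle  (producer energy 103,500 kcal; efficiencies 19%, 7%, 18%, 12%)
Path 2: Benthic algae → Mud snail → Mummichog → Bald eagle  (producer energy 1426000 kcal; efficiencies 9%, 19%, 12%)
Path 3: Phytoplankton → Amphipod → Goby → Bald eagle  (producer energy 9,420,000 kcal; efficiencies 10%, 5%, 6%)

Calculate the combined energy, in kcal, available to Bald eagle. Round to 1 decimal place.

5781.9 kcal

Path 1: 103500 × 0.19 × 0.07 × 0.18 × 0.12 = 29.73348 kcal
Path 2: 1426000 × 0.09 × 0.19 × 0.12 = 2926.152 kcal
Path 3: 9420000 × 0.1 × 0.05 × 0.06 = 2826 kcal
Total at Bald eagle: 29.73348 + 2926.152 + 2826 = 5781.88548 kcal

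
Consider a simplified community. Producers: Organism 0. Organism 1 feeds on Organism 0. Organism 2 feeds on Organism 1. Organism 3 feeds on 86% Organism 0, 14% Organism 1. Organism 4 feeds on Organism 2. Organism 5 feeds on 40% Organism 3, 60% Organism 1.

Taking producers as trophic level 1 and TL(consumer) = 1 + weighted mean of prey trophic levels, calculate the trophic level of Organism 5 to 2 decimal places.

Organism 1: 1 + 1 = 2
Organism 2: 1 + 2 = 3
Organism 3: 1 + (0.86×1 + 0.14×2) = 2.14
Organism 4: 1 + 3 = 4
Organism 5: 1 + (0.4×2.14 + 0.6×2) = 3.056

3.06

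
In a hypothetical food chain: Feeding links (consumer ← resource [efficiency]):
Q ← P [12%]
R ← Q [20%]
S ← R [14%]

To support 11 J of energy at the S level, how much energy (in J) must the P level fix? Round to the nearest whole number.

Cumulative transfer efficiency: 0.12 × 0.2 × 0.14 = 0.00336
P energy = 11 / 0.00336 = 3274 J

3274 J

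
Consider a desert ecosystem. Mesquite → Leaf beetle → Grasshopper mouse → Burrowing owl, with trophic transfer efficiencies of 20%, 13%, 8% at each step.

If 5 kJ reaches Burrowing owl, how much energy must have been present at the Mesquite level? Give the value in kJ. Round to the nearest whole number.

Cumulative transfer efficiency: 0.2 × 0.13 × 0.08 = 0.00208
Mesquite energy = 5 / 0.00208 = 2404 kJ

2404 kJ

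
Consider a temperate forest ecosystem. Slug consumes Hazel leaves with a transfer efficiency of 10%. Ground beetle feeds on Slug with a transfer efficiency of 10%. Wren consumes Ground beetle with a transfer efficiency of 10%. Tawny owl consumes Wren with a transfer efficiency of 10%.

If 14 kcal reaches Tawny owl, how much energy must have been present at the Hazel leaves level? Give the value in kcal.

Cumulative transfer efficiency: 0.1 × 0.1 × 0.1 × 0.1 = 0.0001
Hazel leaves energy = 14 / 0.0001 = 140000 kcal

140000 kcal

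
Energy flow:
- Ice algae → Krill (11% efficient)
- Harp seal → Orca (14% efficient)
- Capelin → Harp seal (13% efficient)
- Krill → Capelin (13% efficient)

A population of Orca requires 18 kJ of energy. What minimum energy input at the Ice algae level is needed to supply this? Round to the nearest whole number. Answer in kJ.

Cumulative transfer efficiency: 0.11 × 0.13 × 0.13 × 0.14 = 0.00026026
Ice algae energy = 18 / 0.00026026 = 69162 kJ

69162 kJ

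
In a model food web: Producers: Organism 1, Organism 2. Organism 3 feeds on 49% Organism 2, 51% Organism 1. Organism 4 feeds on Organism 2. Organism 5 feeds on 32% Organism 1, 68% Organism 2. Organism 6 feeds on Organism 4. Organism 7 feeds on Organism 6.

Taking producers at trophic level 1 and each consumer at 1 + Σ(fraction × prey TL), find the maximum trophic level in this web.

Organism 3: 1 + (0.49×1 + 0.51×1) = 2
Organism 4: 1 + 1 = 2
Organism 5: 1 + (0.32×1 + 0.68×1) = 2
Organism 6: 1 + 2 = 3
Organism 7: 1 + 3 = 4

4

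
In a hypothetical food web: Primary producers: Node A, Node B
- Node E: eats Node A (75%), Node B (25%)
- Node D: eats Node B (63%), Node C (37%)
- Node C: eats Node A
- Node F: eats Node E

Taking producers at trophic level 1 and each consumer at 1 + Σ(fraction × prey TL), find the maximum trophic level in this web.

3

Node C: 1 + 1 = 2
Node D: 1 + (0.63×1 + 0.37×2) = 2.37
Node E: 1 + (0.75×1 + 0.25×1) = 2
Node F: 1 + 2 = 3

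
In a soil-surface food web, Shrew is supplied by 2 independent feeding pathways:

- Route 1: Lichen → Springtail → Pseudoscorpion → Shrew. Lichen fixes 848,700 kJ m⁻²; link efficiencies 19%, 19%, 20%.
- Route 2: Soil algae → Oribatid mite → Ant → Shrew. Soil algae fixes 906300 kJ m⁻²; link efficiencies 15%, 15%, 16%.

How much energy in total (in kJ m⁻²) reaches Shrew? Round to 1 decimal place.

Route 1: 848700 × 0.19 × 0.19 × 0.2 = 6127.614 kJ m⁻²
Route 2: 906300 × 0.15 × 0.15 × 0.16 = 3262.68 kJ m⁻²
Total at Shrew: 6127.614 + 3262.68 = 9390.294 kJ m⁻²

9390.3 kJ m⁻²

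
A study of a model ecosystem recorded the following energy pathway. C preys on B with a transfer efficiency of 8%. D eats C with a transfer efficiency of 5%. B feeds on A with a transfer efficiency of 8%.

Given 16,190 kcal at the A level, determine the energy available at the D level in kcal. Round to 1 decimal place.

5.2 kcal

B: 16190 × 0.08 = 1295.2 kcal
C: 1295.2 × 0.08 = 103.616 kcal
D: 103.616 × 0.05 = 5.1808 kcal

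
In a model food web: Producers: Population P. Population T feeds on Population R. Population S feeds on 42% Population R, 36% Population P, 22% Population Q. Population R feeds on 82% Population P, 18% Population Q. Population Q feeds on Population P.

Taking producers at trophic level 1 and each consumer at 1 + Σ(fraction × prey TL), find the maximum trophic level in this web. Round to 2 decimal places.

Population Q: 1 + 1 = 2
Population R: 1 + (0.82×1 + 0.18×2) = 2.18
Population S: 1 + (0.42×2.18 + 0.36×1 + 0.22×2) = 2.7156
Population T: 1 + 2.18 = 3.18

3.18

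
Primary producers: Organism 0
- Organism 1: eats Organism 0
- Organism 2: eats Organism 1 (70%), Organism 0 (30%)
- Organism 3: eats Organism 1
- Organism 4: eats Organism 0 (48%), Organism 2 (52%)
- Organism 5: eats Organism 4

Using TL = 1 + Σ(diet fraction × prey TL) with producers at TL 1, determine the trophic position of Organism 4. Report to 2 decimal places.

Organism 1: 1 + 1 = 2
Organism 2: 1 + (0.7×2 + 0.3×1) = 2.7
Organism 3: 1 + 2 = 3
Organism 4: 1 + (0.48×1 + 0.52×2.7) = 2.884
Organism 5: 1 + 2.884 = 3.884

2.88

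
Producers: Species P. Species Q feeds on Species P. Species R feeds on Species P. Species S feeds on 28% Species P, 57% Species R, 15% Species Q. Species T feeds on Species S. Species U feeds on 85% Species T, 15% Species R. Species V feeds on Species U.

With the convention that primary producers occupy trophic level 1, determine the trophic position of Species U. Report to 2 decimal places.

Species Q: 1 + 1 = 2
Species R: 1 + 1 = 2
Species S: 1 + (0.28×1 + 0.57×2 + 0.15×2) = 2.72
Species T: 1 + 2.72 = 3.72
Species U: 1 + (0.85×3.72 + 0.15×2) = 4.462
Species V: 1 + 4.462 = 5.462

4.46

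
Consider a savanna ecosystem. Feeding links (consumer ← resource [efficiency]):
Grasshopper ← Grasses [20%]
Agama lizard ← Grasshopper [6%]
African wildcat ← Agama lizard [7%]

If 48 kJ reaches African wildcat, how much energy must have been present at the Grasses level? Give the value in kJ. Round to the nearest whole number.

Cumulative transfer efficiency: 0.2 × 0.06 × 0.07 = 0.00084
Grasses energy = 48 / 0.00084 = 57143 kJ

57143 kJ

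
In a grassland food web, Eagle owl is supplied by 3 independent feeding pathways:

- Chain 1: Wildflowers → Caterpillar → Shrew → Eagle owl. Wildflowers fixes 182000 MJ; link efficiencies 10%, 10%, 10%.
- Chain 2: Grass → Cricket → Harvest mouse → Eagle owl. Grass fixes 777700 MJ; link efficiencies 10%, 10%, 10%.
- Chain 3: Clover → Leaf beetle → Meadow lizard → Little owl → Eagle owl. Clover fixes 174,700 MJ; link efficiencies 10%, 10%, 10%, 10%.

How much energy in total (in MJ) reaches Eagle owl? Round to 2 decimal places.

Chain 1: 182000 × 0.1 × 0.1 × 0.1 = 182 MJ
Chain 2: 777700 × 0.1 × 0.1 × 0.1 = 777.7 MJ
Chain 3: 174700 × 0.1 × 0.1 × 0.1 × 0.1 = 17.47 MJ
Total at Eagle owl: 182 + 777.7 + 17.47 = 977.17 MJ

977.17 MJ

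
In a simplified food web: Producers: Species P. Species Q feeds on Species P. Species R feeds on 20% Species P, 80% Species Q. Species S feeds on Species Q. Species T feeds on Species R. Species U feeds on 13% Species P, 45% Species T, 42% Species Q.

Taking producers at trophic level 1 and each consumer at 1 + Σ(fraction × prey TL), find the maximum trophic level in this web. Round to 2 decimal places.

3.80

Species Q: 1 + 1 = 2
Species R: 1 + (0.2×1 + 0.8×2) = 2.8
Species S: 1 + 2 = 3
Species T: 1 + 2.8 = 3.8
Species U: 1 + (0.13×1 + 0.45×3.8 + 0.42×2) = 3.68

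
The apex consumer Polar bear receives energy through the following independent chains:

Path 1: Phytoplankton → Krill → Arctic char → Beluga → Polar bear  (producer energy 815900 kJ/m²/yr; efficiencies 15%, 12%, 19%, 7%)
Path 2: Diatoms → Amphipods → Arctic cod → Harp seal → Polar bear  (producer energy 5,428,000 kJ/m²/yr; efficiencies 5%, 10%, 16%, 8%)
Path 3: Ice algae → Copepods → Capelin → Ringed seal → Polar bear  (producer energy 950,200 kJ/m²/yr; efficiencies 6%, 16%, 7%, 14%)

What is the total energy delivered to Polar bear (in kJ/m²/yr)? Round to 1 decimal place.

Path 1: 815900 × 0.15 × 0.12 × 0.19 × 0.07 = 195.32646 kJ/m²/yr
Path 2: 5428000 × 0.05 × 0.1 × 0.16 × 0.08 = 347.392 kJ/m²/yr
Path 3: 950200 × 0.06 × 0.16 × 0.07 × 0.14 = 89.394816 kJ/m²/yr
Total at Polar bear: 195.32646 + 347.392 + 89.394816 = 632.113276 kJ/m²/yr

632.1 kJ/m²/yr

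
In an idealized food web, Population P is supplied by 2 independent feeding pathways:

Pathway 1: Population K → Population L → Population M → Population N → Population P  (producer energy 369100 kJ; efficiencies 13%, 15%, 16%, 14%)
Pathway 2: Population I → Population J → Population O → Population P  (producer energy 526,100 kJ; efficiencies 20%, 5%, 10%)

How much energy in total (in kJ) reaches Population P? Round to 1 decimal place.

Pathway 1: 369100 × 0.13 × 0.15 × 0.16 × 0.14 = 161.22288 kJ
Pathway 2: 526100 × 0.2 × 0.05 × 0.1 = 526.1 kJ
Total at Population P: 161.22288 + 526.1 = 687.32288 kJ

687.3 kJ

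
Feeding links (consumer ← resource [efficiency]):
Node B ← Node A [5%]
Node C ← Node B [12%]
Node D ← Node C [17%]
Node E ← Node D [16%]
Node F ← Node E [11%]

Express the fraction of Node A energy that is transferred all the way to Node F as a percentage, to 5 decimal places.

Product of link efficiencies: 0.05 × 0.12 × 0.17 × 0.16 × 0.11 = 0.000017952
As a percentage: 0.000017952 × 100 = 0.00180%

0.00180%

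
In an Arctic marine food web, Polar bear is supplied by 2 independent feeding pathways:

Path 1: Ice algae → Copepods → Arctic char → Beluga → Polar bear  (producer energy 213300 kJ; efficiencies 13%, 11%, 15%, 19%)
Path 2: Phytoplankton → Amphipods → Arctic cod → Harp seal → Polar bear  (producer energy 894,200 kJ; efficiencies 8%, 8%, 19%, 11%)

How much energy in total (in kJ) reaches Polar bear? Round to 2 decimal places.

206.54 kJ

Path 1: 213300 × 0.13 × 0.11 × 0.15 × 0.19 = 86.930415 kJ
Path 2: 894200 × 0.08 × 0.08 × 0.19 × 0.11 = 119.608192 kJ
Total at Polar bear: 86.930415 + 119.608192 = 206.538607 kJ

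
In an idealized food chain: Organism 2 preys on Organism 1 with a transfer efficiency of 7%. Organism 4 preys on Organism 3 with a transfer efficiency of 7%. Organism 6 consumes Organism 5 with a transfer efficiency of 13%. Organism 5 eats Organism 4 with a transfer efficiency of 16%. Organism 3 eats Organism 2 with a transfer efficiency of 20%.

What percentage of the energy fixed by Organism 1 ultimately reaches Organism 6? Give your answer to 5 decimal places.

Product of link efficiencies: 0.07 × 0.2 × 0.07 × 0.16 × 0.13 = 0.000020384
As a percentage: 0.000020384 × 100 = 0.00204%

0.00204%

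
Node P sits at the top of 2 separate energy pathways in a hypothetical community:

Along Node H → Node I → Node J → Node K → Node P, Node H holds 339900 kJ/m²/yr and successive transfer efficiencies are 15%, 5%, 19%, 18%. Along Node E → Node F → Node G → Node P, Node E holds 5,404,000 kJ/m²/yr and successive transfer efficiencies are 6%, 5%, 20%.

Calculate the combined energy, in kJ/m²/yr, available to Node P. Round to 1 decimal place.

3329.6 kJ/m²/yr

Via Node H: 339900 × 0.15 × 0.05 × 0.19 × 0.18 = 87.18435 kJ/m²/yr
Via Node E: 5404000 × 0.06 × 0.05 × 0.2 = 3242.4 kJ/m²/yr
Total at Node P: 87.18435 + 3242.4 = 3329.58435 kJ/m²/yr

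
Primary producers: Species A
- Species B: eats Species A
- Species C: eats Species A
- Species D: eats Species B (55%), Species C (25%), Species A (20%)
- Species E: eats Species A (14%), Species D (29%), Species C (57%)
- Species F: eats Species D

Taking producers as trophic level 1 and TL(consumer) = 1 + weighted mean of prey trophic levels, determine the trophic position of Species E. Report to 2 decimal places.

Species B: 1 + 1 = 2
Species C: 1 + 1 = 2
Species D: 1 + (0.55×2 + 0.25×2 + 0.2×1) = 2.8
Species E: 1 + (0.14×1 + 0.29×2.8 + 0.57×2) = 3.092
Species F: 1 + 2.8 = 3.8

3.09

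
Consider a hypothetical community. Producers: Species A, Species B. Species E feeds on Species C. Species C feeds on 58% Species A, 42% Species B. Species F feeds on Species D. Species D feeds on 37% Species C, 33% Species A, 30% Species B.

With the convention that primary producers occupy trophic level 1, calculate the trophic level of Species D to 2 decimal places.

2.37

Species C: 1 + (0.58×1 + 0.42×1) = 2
Species D: 1 + (0.37×2 + 0.33×1 + 0.3×1) = 2.37
Species E: 1 + 2 = 3
Species F: 1 + 2.37 = 3.37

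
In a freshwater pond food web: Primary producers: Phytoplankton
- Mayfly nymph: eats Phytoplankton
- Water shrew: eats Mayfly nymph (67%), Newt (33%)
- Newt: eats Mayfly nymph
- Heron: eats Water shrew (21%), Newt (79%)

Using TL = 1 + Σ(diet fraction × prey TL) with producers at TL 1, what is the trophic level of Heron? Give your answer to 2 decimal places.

4.07

Mayfly nymph: 1 + 1 = 2
Newt: 1 + 2 = 3
Water shrew: 1 + (0.67×2 + 0.33×3) = 3.33
Heron: 1 + (0.21×3.33 + 0.79×3) = 4.0693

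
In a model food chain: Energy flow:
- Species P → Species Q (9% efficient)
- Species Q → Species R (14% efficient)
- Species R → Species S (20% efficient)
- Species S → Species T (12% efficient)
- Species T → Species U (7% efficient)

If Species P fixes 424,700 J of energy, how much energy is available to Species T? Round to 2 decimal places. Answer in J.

Species Q: 424700 × 0.09 = 38223 J
Species R: 38223 × 0.14 = 5351.22 J
Species S: 5351.22 × 0.2 = 1070.244 J
Species T: 1070.244 × 0.12 = 128.42928 J

128.43 J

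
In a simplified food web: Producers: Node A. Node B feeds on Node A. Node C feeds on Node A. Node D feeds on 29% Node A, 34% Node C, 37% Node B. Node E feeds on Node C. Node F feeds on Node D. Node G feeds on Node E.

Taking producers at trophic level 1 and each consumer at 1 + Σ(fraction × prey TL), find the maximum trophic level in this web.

4

Node B: 1 + 1 = 2
Node C: 1 + 1 = 2
Node D: 1 + (0.29×1 + 0.34×2 + 0.37×2) = 2.71
Node E: 1 + 2 = 3
Node F: 1 + 2.71 = 3.71
Node G: 1 + 3 = 4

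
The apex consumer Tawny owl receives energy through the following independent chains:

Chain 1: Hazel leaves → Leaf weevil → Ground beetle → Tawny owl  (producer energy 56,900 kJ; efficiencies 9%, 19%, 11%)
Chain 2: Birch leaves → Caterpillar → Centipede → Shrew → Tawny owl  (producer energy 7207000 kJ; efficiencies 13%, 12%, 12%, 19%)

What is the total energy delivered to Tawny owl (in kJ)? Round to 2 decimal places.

2670.41 kJ

Chain 1: 56900 × 0.09 × 0.19 × 0.11 = 107.0289 kJ
Chain 2: 7207000 × 0.13 × 0.12 × 0.12 × 0.19 = 2563.38576 kJ
Total at Tawny owl: 107.0289 + 2563.38576 = 2670.41466 kJ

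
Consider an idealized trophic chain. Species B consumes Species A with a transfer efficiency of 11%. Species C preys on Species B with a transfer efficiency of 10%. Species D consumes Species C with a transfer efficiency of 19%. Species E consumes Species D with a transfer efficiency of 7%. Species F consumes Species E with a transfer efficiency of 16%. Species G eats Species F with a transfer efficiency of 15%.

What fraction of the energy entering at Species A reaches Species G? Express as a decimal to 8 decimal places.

Product of link efficiencies: 0.11 × 0.1 × 0.19 × 0.07 × 0.16 × 0.15 = 0.0000035112

0.00000351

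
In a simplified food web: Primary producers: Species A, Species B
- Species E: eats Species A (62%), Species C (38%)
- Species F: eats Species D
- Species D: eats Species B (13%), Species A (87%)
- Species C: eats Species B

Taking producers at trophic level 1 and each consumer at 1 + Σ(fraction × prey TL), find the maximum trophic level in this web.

3

Species C: 1 + 1 = 2
Species D: 1 + (0.13×1 + 0.87×1) = 2
Species E: 1 + (0.62×1 + 0.38×2) = 2.38
Species F: 1 + 2 = 3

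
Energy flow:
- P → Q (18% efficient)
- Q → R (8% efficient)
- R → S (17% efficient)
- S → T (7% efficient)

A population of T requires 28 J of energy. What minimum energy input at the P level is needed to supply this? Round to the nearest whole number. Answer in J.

Cumulative transfer efficiency: 0.18 × 0.08 × 0.17 × 0.07 = 0.00017136
P energy = 28 / 0.00017136 = 163399 J

163399 J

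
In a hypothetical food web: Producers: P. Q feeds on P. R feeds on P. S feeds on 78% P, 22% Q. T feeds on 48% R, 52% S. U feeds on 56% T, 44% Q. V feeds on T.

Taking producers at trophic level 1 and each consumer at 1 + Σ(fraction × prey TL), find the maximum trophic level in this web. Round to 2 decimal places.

4.11

Q: 1 + 1 = 2
R: 1 + 1 = 2
S: 1 + (0.78×1 + 0.22×2) = 2.22
T: 1 + (0.48×2 + 0.52×2.22) = 3.1144
U: 1 + (0.56×3.1144 + 0.44×2) = 3.624064
V: 1 + 3.1144 = 4.1144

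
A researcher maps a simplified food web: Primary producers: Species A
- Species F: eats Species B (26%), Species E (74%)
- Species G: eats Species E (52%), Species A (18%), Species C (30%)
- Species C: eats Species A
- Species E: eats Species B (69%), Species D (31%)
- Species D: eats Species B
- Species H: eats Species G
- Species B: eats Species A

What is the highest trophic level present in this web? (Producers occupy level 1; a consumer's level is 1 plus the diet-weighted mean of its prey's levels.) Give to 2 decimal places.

4.50

Species B: 1 + 1 = 2
Species C: 1 + 1 = 2
Species D: 1 + 2 = 3
Species E: 1 + (0.69×2 + 0.31×3) = 3.31
Species F: 1 + (0.26×2 + 0.74×3.31) = 3.9694
Species G: 1 + (0.52×3.31 + 0.18×1 + 0.3×2) = 3.5012
Species H: 1 + 3.5012 = 4.5012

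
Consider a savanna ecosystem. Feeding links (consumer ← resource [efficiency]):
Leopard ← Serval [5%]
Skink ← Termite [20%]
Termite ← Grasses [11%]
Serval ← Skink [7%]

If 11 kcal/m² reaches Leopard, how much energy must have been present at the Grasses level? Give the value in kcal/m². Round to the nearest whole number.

142857 kcal/m²

Cumulative transfer efficiency: 0.11 × 0.2 × 0.07 × 0.05 = 0.000077
Grasses energy = 11 / 0.000077 = 142857 kcal/m²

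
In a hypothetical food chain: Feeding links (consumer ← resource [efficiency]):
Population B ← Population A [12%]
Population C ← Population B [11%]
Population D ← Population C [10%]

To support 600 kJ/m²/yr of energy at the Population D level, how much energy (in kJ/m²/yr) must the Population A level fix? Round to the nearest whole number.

454545 kJ/m²/yr

Cumulative transfer efficiency: 0.12 × 0.11 × 0.1 = 0.00132
Population A energy = 600 / 0.00132 = 454545 kJ/m²/yr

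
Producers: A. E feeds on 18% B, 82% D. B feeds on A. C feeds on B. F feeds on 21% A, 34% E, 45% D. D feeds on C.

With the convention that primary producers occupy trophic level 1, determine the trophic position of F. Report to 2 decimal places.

4.59

B: 1 + 1 = 2
C: 1 + 2 = 3
D: 1 + 3 = 4
E: 1 + (0.18×2 + 0.82×4) = 4.64
F: 1 + (0.21×1 + 0.34×4.64 + 0.45×4) = 4.5876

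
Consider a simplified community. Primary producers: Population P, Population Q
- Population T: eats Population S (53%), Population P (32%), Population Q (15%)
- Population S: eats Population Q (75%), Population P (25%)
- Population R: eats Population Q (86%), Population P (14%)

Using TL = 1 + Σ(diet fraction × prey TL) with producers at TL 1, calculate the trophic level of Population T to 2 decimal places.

Population R: 1 + (0.86×1 + 0.14×1) = 2
Population S: 1 + (0.75×1 + 0.25×1) = 2
Population T: 1 + (0.53×2 + 0.32×1 + 0.15×1) = 2.53

2.53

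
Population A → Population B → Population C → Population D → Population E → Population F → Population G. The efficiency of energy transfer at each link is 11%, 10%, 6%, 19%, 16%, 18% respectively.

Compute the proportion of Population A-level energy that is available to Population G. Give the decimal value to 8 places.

Product of link efficiencies: 0.11 × 0.1 × 0.06 × 0.19 × 0.16 × 0.18 = 0.00000361152

0.00000361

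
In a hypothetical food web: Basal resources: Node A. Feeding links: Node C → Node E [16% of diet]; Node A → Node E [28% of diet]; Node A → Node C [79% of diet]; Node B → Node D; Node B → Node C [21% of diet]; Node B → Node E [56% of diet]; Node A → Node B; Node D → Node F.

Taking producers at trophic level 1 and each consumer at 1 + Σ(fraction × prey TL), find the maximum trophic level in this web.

Node B: 1 + 1 = 2
Node C: 1 + (0.21×2 + 0.79×1) = 2.21
Node D: 1 + 2 = 3
Node E: 1 + (0.16×2.21 + 0.28×1 + 0.56×2) = 2.7536
Node F: 1 + 3 = 4

4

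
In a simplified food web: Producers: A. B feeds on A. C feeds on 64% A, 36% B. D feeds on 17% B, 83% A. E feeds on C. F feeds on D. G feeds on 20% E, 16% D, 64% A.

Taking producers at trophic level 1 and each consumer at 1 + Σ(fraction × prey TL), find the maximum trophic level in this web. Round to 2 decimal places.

B: 1 + 1 = 2
C: 1 + (0.64×1 + 0.36×2) = 2.36
D: 1 + (0.17×2 + 0.83×1) = 2.17
E: 1 + 2.36 = 3.36
F: 1 + 2.17 = 3.17
G: 1 + (0.2×3.36 + 0.16×2.17 + 0.64×1) = 2.6592

3.36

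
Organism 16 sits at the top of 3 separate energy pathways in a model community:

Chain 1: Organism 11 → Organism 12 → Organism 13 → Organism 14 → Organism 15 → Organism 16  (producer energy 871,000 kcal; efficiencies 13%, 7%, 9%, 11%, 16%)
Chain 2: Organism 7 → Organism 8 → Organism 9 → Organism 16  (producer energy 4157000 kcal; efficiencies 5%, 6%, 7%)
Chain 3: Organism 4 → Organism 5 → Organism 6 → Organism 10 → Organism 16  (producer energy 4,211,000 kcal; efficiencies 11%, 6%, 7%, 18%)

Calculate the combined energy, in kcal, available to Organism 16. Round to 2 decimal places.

Chain 1: 871000 × 0.13 × 0.07 × 0.09 × 0.11 × 0.16 = 12.5549424 kcal
Chain 2: 4157000 × 0.05 × 0.06 × 0.07 = 872.97 kcal
Chain 3: 4211000 × 0.11 × 0.06 × 0.07 × 0.18 = 350.18676 kcal
Total at Organism 16: 12.5549424 + 872.97 + 350.18676 = 1235.7117024 kcal

1235.71 kcal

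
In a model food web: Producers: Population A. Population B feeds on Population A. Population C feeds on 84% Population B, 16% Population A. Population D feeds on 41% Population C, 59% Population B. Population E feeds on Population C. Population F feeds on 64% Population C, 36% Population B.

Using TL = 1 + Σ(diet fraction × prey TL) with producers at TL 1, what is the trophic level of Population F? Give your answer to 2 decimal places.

Population B: 1 + 1 = 2
Population C: 1 + (0.84×2 + 0.16×1) = 2.84
Population D: 1 + (0.41×2.84 + 0.59×2) = 3.3444
Population E: 1 + 2.84 = 3.84
Population F: 1 + (0.64×2.84 + 0.36×2) = 3.5376

3.54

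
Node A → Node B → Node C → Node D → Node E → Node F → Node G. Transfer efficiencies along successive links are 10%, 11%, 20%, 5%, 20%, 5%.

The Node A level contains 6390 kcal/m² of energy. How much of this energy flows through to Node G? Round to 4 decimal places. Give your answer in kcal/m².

0.0070 kcal/m²

Node B: 6390 × 0.1 = 639 kcal/m²
Node C: 639 × 0.11 = 70.29 kcal/m²
Node D: 70.29 × 0.2 = 14.058 kcal/m²
Node E: 14.058 × 0.05 = 0.7029 kcal/m²
Node F: 0.7029 × 0.2 = 0.14058 kcal/m²
Node G: 0.14058 × 0.05 = 0.007029 kcal/m²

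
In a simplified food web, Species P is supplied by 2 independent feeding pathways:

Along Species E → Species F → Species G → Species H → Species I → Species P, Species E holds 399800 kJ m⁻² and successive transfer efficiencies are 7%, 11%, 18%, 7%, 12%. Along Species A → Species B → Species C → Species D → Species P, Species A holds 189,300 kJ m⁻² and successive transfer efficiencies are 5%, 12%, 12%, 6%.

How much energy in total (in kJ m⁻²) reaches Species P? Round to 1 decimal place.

12.8 kJ m⁻²

Via Species E: 399800 × 0.07 × 0.11 × 0.18 × 0.07 × 0.12 = 4.65463152 kJ m⁻²
Via Species A: 189300 × 0.05 × 0.12 × 0.12 × 0.06 = 8.17776 kJ m⁻²
Total at Species P: 4.65463152 + 8.17776 = 12.83239152 kJ m⁻²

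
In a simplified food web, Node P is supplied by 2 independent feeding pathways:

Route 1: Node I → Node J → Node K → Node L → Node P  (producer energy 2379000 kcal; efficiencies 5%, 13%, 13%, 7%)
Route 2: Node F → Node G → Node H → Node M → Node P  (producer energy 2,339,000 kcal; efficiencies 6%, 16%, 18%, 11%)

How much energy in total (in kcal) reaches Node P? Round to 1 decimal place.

Route 1: 2379000 × 0.05 × 0.13 × 0.13 × 0.07 = 140.71785 kcal
Route 2: 2339000 × 0.06 × 0.16 × 0.18 × 0.11 = 444.59712 kcal
Total at Node P: 140.71785 + 444.59712 = 585.31497 kcal

585.3 kcal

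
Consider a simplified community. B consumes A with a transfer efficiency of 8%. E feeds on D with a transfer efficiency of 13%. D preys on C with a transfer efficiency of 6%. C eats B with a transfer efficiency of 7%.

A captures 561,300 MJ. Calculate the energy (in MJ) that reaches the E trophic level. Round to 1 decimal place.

24.5 MJ

B: 561300 × 0.08 = 44904 MJ
C: 44904 × 0.07 = 3143.28 MJ
D: 3143.28 × 0.06 = 188.5968 MJ
E: 188.5968 × 0.13 = 24.517584 MJ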